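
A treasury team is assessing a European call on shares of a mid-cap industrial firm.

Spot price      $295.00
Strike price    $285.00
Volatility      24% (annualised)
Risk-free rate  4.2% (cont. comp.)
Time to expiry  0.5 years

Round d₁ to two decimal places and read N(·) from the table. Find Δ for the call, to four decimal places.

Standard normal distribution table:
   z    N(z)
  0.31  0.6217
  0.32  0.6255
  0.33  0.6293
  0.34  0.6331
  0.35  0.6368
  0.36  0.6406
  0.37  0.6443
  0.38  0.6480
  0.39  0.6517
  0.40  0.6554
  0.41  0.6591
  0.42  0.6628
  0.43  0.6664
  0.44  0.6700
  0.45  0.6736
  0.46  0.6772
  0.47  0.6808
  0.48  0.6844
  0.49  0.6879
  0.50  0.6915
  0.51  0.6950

σ√T = 0.24 × 0.7071 = 0.1697
d₁ = [ln(295/285) + (0.042 + 0.24²/2)·0.5] / 0.1697 = [0.0345 + 0.0354] / 0.1697 = 0.4118 ⇒ 0.41
N(d₁) = N(0.41) = 0.6591
Δ_call = N(d₁) = 0.6591

0.6591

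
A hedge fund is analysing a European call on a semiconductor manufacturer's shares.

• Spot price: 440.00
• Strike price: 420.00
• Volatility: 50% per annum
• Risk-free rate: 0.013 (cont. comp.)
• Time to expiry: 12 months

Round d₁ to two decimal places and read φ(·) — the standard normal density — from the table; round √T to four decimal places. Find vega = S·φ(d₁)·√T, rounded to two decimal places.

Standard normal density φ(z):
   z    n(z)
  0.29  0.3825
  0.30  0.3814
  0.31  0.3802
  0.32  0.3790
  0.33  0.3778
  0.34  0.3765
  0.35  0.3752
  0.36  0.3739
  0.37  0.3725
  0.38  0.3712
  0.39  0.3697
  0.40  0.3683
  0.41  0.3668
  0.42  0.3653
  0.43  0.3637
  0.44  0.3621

σ√T = 0.5·√1 = 0.5000
d₁ = [ln(440/420) + (0.013 + 0.5²/2)·1] / 0.5000 = [0.0465 + 0.1380] / 0.5000 = 0.3690 which rounds to 0.37
√T = √1 = 1.0000
φ(d₁) = φ(0.37) = 0.3725
vega = S·φ(d₁)·√T = 440·0.3725·1.0000 = 163.9000
(Call and put vega coincide under Black-Scholes.)

163.90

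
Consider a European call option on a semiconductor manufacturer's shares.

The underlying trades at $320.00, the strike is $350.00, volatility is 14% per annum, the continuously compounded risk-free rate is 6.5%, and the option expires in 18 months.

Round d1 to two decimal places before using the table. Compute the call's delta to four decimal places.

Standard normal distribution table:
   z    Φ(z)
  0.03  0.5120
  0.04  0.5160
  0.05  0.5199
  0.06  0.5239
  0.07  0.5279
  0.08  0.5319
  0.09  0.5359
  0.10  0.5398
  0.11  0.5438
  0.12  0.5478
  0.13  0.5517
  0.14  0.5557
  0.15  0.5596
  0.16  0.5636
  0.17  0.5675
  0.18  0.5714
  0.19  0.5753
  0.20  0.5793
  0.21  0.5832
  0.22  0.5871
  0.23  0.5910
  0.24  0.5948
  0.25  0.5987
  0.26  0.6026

0.5517

T = 1.5;  σ√T = 0.1715
ln(S/K) + (r + σ²/2)T = ln(320/350) + (0.065 + 0.14²/2)·1.5 = -0.0896 + 0.1122 = 0.0226
d₁ = 0.0226 / 0.1715 = 0.1317 ⇒ 0.13
N(d₁) = N(0.13) = 0.5517
Δ_call = N(d₁) = 0.5517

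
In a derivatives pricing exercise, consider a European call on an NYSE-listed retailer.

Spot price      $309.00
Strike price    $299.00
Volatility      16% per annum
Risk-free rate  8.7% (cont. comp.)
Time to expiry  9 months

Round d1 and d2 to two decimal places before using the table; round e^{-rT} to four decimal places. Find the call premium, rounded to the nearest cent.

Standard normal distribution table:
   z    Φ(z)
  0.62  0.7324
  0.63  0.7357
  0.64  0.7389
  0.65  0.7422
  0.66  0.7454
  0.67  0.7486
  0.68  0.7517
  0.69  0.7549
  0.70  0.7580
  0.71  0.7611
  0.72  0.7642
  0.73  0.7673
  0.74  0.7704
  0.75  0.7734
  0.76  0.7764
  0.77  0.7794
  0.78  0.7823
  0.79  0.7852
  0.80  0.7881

$34.76

σ√T = 0.16 × 0.8660 = 0.1386
d₁ = [ln(309/299) + (0.087 + 0.16²/2)·0.75] / 0.1386 = [0.0329 + 0.0748] / 0.1386 = 0.7776 which rounds to 0.78
d₂ = d₁ − σ√T = 0.7776 − 0.1386 = 0.6390 which rounds to 0.64
exp(−rT) = exp(−0.087·0.75) = 0.9368
C = 309·N(0.78) − 299·0.9368·N(0.64) = 309·0.7823 − 299·0.9368·0.7389 = 241.7307 − 206.9683 = 34.7624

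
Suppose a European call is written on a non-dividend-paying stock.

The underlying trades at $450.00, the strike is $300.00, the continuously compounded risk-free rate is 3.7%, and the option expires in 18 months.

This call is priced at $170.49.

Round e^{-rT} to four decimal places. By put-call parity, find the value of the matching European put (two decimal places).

$4.29

exp(−rT) = exp(−0.037·1.5) = 0.9460
Put-call parity: C − P = S − K·e^(−rT) = 450 − 300·0.9460 = 450 − 283.8000 = 166.2000
P = C − (C − P) = 170.49 − (166.2000) = 4.2900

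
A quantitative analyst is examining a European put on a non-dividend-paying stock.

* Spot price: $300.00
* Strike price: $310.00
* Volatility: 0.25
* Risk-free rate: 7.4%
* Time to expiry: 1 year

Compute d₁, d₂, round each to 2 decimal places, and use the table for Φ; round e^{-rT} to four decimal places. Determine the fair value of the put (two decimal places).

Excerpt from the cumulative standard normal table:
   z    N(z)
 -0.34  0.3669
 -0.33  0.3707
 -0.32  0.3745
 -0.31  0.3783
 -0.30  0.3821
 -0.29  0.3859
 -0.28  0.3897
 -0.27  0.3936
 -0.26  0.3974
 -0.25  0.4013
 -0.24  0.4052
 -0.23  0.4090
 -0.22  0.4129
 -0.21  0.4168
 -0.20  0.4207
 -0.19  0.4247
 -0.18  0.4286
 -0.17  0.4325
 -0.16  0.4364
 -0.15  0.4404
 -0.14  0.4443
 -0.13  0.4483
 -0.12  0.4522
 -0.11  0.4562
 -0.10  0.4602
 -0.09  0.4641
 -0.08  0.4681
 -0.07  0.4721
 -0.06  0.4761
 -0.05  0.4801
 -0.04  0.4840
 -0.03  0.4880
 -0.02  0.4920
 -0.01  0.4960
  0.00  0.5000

$23.57

T = 1;  σ√T = 0.2500
d₁ = [ln(300/310) + (0.074 + 0.25²/2)·1] / 0.2500 = [-0.0328 + 0.1052] / 0.2500 = 0.2898 ⇒ 0.29
d₂ = d₁ − σ√T = 0.2898 − 0.2500 = 0.0398 ⇒ 0.04
exp(−rT) = exp(−0.074·1) = 0.9287
P = 310·0.9287·N(-0.04) − 300·N(-0.29) = 310·0.9287·0.4840 − 300·0.3859 = 139.3421 − 115.7700 = 23.5721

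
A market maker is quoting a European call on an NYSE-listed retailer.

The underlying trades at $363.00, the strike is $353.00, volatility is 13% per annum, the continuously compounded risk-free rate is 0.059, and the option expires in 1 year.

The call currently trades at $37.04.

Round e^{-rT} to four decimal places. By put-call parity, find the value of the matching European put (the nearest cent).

$6.81

exp(−rT) = exp(−0.059·1) = 0.9427
Put-call parity: C − P = S − K·e^(−rT) = 363 − 353·0.9427 = 363 − 332.7731 = 30.2269
P = C − (C − P) = 37.04 − (30.2269) = 6.8131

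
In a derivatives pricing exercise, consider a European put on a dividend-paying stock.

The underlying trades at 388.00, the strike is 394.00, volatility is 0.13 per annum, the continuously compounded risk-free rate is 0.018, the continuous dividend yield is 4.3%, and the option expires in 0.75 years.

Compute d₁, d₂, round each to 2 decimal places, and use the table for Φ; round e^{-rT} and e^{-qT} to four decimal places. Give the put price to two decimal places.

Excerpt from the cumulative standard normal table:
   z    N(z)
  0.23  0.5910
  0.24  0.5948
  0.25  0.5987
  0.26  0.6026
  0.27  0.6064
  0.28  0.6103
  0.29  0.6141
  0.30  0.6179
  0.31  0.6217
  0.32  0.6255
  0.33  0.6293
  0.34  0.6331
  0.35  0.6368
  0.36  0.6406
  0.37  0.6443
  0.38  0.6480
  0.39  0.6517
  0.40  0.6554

24.08

σ√T = 0.13 × 0.8660 = 0.1126
ln(S/K) + (r − q + σ²/2)T = ln(388/394) + (0.018 − 0.043 + 0.13²/2)·0.75 = -0.0153 − 0.0124 = -0.0278
d₁ = -0.0278 / 0.1126 = -0.2466 ⇒ -0.25
d₂ = d₁ − σ√T = -0.2466 − 0.1126 = -0.3591 ⇒ -0.36
e^(−qT) = e^(−0.043·0.75) = 0.9683;  e^(−rT) = e^(−0.018·0.75) = 0.9866
P = 394·0.9866·N(0.36) − 388·0.9683·N(0.25) = 394·0.9866·0.6406 − 388·0.9683·0.5987 = 249.0143 − 224.9318 = 24.0825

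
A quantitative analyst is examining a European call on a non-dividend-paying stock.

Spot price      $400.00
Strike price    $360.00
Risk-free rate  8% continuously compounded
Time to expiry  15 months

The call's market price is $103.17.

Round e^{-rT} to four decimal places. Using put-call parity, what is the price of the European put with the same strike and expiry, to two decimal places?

$28.90

exp(−rT) = exp(−0.08·1.25) = 0.9048
Put-call parity: C − P = S − K·e^(−rT) = 400 − 360·0.9048 = 400 − 325.7280 = 74.2720
P = C − (C − P) = 103.17 − (74.2720) = 28.8980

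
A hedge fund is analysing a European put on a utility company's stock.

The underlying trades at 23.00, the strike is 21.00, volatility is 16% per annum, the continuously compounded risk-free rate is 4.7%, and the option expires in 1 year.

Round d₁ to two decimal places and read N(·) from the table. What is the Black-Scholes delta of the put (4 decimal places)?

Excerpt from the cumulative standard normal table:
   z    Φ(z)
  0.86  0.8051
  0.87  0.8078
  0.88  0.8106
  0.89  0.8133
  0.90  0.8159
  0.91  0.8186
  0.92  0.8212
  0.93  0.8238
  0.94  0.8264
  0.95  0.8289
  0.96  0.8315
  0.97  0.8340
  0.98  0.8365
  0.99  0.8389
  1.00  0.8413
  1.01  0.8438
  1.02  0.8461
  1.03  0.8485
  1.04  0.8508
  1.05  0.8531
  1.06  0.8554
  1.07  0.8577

T = 1;  σ√T = 0.1600
ln(S/K) + (r + σ²/2)T = ln(23/21) + (0.047 + 0.16²/2)·1 = 0.0910 + 0.0598 = 0.1508
d₁ = 0.1508 / 0.1600 = 0.9423 ⇒ 0.94
N(d₁) = N(0.94) = 0.8264
Δ_put = N(d₁) − 1 = 0.8264 − 1 = -0.1736

-0.1736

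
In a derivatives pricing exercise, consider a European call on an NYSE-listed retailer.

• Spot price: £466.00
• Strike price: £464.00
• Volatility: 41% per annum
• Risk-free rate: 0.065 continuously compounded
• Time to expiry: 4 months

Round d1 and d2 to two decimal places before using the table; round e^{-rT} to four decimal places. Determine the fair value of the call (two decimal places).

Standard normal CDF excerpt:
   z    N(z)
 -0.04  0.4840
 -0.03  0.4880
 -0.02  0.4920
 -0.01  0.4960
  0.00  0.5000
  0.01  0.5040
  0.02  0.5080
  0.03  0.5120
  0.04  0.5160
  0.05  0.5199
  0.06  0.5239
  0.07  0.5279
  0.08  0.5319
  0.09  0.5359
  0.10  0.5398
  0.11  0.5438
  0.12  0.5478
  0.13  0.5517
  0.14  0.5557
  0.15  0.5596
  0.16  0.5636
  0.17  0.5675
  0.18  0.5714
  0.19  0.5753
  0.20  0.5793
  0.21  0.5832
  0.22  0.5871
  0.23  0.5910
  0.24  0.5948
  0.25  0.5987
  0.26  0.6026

σ√T = 0.41·√0.3333 = 0.2367
d₁ = [ln(466/464) + (0.065 + 0.41²/2)·0.3333] / 0.2367 = [0.0043 + 0.0497] / 0.2367 = 0.2281 ≈ 0.23
d₂ = d₁ − σ√T = 0.2281 − 0.2367 = -0.0087 ≈ -0.01
exp(−rT) = exp(−0.065·0.3333) = 0.9786
N(d₁) = N(0.23) = 0.5910;  N(d₂) = N(-0.01) = 0.4960
C = 466·0.5910 − 464·0.9786·0.4960 = 275.4060 − 225.2189 = 50.1871

£50.19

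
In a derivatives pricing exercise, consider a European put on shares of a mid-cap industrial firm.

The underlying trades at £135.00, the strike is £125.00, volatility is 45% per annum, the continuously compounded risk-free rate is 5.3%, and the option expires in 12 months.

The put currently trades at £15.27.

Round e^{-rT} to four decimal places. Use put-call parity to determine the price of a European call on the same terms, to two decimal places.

£31.72

exp(−rT) = exp(−0.053·1) = 0.9484
Put-call parity: C − P = S − K·e^(−rT) = 135 − 125·0.9484 = 135 − 118.5500 = 16.4500
C = P + (C − P) = 15.27 + (16.4500) = 31.7200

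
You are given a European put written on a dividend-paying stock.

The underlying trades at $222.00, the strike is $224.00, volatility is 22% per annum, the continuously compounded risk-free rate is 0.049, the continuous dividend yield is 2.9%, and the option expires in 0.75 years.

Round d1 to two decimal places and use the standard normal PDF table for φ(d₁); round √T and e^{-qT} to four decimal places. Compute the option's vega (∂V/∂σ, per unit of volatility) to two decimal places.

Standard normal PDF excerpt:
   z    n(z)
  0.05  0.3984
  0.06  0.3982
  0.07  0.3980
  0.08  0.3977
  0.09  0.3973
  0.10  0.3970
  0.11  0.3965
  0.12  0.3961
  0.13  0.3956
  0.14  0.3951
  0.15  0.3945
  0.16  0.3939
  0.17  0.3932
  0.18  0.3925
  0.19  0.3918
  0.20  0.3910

74.42

σ√T = 0.22·√0.75 = 0.1905
d₁ = [ln(222/224) + (0.049 − 0.029 + 0.22²/2)·0.75] / 0.1905 = [-0.0090 + 0.0331] / 0.1905 = 0.1269 ≈ 0.13
√T = √0.75 = 0.8660
φ(d₁) = φ(0.13) = 0.3956
exp(−qT) = exp(−0.029·0.75) = 0.9785
vega = S·exp(−qT)·φ(d₁)·√T = 222·0.9785·0.3956·0.8660 = 74.4197
(Vega is the same for a European call and put with the same parameters.)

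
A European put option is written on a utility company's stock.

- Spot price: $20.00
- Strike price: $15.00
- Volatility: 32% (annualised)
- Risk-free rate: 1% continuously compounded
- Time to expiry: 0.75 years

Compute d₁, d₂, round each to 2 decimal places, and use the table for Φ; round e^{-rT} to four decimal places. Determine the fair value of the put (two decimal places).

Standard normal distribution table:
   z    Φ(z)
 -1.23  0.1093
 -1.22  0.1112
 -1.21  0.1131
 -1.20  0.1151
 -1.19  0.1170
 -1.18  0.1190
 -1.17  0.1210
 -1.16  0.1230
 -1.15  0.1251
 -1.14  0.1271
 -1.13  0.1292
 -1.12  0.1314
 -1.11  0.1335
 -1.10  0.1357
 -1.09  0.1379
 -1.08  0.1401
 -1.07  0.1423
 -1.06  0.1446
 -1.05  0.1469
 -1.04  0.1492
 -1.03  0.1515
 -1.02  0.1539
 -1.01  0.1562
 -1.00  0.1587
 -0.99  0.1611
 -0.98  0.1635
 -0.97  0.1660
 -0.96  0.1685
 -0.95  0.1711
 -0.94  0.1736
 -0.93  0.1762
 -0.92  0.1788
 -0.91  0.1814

T = 0.75;  σ√T = 0.2771
d₁ = [ln(20/15) + (0.01 + 0.32²/2)·0.75] / 0.2771 = [0.2877 + 0.0459] / 0.2771 = 1.2037 which rounds to 1.20
d₂ = d₁ − σ√T = 1.2037 − 0.2771 = 0.9266 which rounds to 0.93
e^(−rT) = e^(−0.01·0.75) = 0.9925
P = 15·0.9925·N(-0.93) − 20·N(-1.20) = 15·0.9925·0.1762 − 20·0.1151 = 2.6232 − 2.3020 = 0.3212

$0.32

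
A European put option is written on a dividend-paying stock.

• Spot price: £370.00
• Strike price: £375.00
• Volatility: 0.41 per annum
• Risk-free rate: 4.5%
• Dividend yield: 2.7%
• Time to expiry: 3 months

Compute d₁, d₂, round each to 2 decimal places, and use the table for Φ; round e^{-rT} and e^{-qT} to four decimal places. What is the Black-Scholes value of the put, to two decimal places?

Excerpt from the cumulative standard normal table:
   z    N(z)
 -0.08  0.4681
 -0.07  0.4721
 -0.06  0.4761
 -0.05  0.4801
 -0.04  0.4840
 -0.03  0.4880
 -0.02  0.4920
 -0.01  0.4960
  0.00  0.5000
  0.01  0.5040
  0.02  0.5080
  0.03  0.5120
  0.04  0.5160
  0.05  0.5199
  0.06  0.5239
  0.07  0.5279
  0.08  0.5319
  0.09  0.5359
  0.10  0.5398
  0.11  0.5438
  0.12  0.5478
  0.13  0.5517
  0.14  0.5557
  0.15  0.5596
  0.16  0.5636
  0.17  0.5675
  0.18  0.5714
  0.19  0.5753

T = 0.25;  σ√T = 0.2050
ln(S/K) + (r − q + σ²/2)T = ln(370/375) + (0.045 − 0.027 + 0.41²/2)·0.25 = -0.0134 + 0.0255 = 0.0121
d₁ = 0.0121 / 0.2050 = 0.0590 ⇒ 0.06
d₂ = d₁ − σ√T = 0.0590 − 0.2050 = -0.1460 ⇒ -0.15
exp(−qT) = exp(−0.027·0.25) = 0.9933;  exp(−rT) = exp(−0.045·0.25) = 0.9888
P = 375·0.9888·N(0.15) − 370·0.9933·N(-0.06) = 375·0.9888·0.5596 − 370·0.9933·0.4761 = 207.4997 − 174.9767 = 32.5229

£32.52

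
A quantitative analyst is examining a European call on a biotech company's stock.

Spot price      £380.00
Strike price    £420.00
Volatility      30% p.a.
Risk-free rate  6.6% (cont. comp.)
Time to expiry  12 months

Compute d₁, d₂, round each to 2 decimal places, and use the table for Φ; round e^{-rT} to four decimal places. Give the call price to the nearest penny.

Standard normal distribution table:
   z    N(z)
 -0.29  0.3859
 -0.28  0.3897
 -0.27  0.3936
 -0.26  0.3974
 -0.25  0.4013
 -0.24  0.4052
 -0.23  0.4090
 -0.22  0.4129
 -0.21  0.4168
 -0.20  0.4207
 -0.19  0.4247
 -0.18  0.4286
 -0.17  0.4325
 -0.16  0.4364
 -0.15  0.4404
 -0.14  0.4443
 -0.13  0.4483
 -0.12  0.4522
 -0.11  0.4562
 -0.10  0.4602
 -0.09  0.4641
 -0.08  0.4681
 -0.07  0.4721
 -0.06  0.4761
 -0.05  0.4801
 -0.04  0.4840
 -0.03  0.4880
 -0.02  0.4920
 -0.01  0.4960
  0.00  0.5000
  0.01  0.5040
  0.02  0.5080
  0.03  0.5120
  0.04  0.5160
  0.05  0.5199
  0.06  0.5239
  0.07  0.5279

σ√T = 0.3·√1 = 0.3000
d₁ = [ln(380/420) + (0.066 + 0.3²/2)·1] / 0.3000 = [-0.1001 + 0.1110] / 0.3000 = 0.0364 → 0.04
d₂ = d₁ − σ√T = 0.0364 − 0.3000 = -0.2636 → -0.26
exp(−rT) = exp(−0.066·1) = 0.9361
N(d₁) = N(0.04) = 0.5160;  N(d₂) = N(-0.26) = 0.3974
C = 380·0.5160 − 420·0.9361·0.3974 = 196.0800 − 156.2426 = 39.8374

£39.84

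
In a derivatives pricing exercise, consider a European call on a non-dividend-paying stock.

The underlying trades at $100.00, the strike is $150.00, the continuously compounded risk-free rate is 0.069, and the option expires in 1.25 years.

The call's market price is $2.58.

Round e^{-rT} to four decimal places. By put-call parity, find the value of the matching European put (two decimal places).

$40.19

e^(−rT) = e^(−0.069·1.25) = 0.9174
Put-call parity: C − P = S − K·e^(−rT) = 100 − 150·0.9174 = 100 − 137.6100 = -37.6100
P = C − (C − P) = 2.58 − (-37.6100) = 40.1900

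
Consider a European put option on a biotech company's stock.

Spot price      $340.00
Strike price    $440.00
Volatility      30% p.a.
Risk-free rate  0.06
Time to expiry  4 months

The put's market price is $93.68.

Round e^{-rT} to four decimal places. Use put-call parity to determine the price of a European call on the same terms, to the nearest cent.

$2.39

exp(−rT) = exp(−0.06·0.3333) = 0.9802
Put-call parity: C − P = S − K·e^(−rT) = 340 − 440·0.9802 = 340 − 431.2880 = -91.2880
C = P + (C − P) = 93.68 + (-91.2880) = 2.3920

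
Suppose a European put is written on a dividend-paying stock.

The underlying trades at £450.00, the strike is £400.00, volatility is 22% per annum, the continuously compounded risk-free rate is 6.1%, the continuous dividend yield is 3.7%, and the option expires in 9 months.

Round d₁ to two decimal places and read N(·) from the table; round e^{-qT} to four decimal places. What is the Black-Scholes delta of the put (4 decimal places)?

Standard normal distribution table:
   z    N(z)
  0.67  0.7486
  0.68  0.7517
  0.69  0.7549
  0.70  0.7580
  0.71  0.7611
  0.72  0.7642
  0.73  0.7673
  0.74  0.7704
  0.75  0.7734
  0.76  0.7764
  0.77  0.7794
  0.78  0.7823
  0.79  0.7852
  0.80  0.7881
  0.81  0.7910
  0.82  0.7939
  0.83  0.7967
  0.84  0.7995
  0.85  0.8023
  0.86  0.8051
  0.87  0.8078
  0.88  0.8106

σ√T = 0.22·√0.75 = 0.1905
d₁ = [ln(450/400) + (0.061 − 0.037 + 0.22²/2)·0.75] / 0.1905 = [0.1178 + 0.0362] / 0.1905 = 0.8079 ⇒ 0.81
N(d₁) = N(0.81) = 0.7910
Δ_put = e^(−qT)·(N(d₁) − 1) = 0.9726·(0.7910 − 1) = -0.2033

-0.2033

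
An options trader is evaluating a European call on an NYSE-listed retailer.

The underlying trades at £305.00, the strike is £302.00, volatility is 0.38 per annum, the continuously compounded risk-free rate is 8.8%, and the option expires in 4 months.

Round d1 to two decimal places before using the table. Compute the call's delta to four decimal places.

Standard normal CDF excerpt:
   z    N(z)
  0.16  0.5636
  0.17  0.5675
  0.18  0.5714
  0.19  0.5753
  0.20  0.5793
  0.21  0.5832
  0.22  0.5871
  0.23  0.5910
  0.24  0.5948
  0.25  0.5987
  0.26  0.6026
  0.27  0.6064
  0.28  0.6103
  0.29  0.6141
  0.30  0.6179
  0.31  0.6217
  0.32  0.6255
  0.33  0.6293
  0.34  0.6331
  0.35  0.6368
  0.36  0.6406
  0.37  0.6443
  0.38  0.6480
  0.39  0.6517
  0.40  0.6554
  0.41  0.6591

0.6141

σ√T = 0.38 × 0.5774 = 0.2194
d₁ = [ln(305/302) + (0.088 + ½·0.38²)·0.3333] / (σ√T) = (0.0099 + 0.0534) / 0.2194 = 0.2885 → 0.29
N(d₁) = N(0.29) = 0.6141
Δ_call = N(d₁) = 0.6141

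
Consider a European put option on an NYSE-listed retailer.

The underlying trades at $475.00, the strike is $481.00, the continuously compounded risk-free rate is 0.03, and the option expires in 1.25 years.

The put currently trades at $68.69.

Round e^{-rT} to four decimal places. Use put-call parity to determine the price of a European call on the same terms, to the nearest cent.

exp(−rT) = exp(−0.03·1.25) = 0.9632
Put-call parity: C − P = S − K·e^(−rT) = 475 − 481·0.9632 = 475 − 463.2992 = 11.7008
C = P + (C − P) = 68.69 + (11.7008) = 80.3908

$80.39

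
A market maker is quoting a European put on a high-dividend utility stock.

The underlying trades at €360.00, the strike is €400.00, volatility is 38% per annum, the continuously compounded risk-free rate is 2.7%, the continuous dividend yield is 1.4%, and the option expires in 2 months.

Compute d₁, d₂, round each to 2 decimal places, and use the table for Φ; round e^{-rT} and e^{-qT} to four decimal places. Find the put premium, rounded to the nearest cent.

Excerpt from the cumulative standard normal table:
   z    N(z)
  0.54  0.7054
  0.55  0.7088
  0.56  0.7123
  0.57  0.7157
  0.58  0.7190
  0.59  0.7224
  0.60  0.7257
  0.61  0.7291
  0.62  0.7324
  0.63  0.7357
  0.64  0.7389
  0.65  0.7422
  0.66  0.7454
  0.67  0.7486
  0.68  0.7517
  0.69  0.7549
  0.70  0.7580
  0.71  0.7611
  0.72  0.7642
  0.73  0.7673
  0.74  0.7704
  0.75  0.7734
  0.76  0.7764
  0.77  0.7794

σ√T = 0.38 × 0.4082 = 0.1551
d₁ = [ln(360/400) + (0.027 − 0.014 + 0.38²/2)·0.1667] / 0.1551 = [-0.1054 + 0.0142] / 0.1551 = -0.5876 ⇒ -0.59
d₂ = d₁ − σ√T = -0.5876 − 0.1551 = -0.7428 ⇒ -0.74
e^(−qT) = e^(−0.014·0.1667) = 0.9977;  e^(−rT) = e^(−0.027·0.1667) = 0.9955
N(−d₂) = N(0.74) = 0.7704;  N(−d₁) = N(0.59) = 0.7224
P = 400·0.9955·0.7704 − 360·0.9977·0.7224 = 306.7733 − 259.4659 = 47.3074

€47.31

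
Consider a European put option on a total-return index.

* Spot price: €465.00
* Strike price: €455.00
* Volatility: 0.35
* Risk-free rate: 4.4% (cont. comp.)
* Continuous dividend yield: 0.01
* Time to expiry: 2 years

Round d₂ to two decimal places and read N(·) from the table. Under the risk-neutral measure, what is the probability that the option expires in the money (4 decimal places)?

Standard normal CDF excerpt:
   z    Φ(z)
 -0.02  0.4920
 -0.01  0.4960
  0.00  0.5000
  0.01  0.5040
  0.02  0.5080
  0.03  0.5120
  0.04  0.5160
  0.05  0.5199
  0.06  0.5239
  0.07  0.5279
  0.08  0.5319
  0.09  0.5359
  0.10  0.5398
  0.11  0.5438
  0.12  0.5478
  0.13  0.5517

σ√T = 0.35·√2 = 0.4950
d₁ = [ln(465/455) + (0.044 − 0.01 + ½·0.35²)·2] / (σ√T) = (0.0217 + 0.1905) / 0.4950 = 0.4288 ≈ 0.43
d₂ = 0.4288 − 0.4950 = -0.0662 ≈ -0.07
Pr(exercise) under Q = N(−d₂) = N(0.07) = 0.5279

0.5279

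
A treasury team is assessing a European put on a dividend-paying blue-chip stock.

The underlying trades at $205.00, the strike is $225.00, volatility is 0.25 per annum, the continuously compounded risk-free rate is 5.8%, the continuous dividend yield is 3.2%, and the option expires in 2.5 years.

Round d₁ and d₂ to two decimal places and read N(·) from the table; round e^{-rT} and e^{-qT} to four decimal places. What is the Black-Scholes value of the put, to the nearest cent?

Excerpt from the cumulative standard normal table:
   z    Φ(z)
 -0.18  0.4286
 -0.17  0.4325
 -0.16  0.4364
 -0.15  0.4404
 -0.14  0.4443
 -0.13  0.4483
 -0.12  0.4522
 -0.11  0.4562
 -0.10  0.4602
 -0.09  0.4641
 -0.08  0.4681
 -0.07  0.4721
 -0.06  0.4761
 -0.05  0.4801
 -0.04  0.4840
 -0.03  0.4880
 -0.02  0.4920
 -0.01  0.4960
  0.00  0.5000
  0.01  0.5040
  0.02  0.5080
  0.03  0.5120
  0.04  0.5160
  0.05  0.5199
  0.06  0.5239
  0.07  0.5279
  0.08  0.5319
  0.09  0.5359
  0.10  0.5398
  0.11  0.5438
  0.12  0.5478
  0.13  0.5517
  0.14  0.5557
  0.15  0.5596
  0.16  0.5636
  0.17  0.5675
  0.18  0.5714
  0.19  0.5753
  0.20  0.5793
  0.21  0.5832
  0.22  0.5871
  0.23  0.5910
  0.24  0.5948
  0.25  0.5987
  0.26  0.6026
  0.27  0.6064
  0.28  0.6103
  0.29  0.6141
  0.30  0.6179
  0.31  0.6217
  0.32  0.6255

$33.19

σ√T = 0.25 × 1.5811 = 0.3953
d₁ = [ln(205/225) + (0.058 − 0.032 + ½·0.25²)·2.5] / (σ√T) = (-0.0931 + 0.1431) / 0.3953 = 0.1266 ≈ 0.13
d₂ = 0.1266 − 0.3953 = -0.2687 ≈ -0.27
exp(−qT) = exp(−0.032·2.5) = 0.9231;  exp(−rT) = exp(−0.058·2.5) = 0.8650
N(−d₂) = N(0.27) = 0.6064;  N(−d₁) = N(-0.13) = 0.4483
P = 225·0.8650·0.6064 − 205·0.9231·0.4483 = 118.0206 − 84.8343 = 33.1863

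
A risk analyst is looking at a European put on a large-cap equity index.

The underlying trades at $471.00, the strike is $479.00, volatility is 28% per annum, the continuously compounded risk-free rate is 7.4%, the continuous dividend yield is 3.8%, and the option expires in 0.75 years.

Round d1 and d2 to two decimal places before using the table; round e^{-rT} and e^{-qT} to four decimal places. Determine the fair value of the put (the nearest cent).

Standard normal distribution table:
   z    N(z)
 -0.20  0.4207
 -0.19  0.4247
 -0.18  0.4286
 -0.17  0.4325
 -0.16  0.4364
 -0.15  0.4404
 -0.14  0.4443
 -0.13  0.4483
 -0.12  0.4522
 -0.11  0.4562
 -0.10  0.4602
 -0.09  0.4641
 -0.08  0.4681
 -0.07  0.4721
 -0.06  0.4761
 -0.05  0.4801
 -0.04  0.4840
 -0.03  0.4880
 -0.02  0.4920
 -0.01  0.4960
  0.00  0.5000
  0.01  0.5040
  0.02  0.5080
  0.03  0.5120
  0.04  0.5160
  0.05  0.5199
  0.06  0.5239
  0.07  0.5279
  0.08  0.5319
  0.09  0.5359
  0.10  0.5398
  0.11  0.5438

σ√T = 0.28·√0.75 = 0.2425
d₁ = [ln(471/479) + (0.074 − 0.038 + ½·0.28²)·0.75] / (σ√T) = (-0.0168 + 0.0564) / 0.2425 = 0.1631 which rounds to 0.16
d₂ = 0.1631 − 0.2425 = -0.0794 which rounds to -0.08
exp(−qT) = exp(−0.038·0.75) = 0.9719;  exp(−rT) = exp(−0.074·0.75) = 0.9460
N(−d₂) = N(0.08) = 0.5319;  N(−d₁) = N(-0.16) = 0.4364
P = 479·0.9460·0.5319 − 471·0.9719·0.4364 = 241.0220 − 199.7686 = 41.2534

$41.25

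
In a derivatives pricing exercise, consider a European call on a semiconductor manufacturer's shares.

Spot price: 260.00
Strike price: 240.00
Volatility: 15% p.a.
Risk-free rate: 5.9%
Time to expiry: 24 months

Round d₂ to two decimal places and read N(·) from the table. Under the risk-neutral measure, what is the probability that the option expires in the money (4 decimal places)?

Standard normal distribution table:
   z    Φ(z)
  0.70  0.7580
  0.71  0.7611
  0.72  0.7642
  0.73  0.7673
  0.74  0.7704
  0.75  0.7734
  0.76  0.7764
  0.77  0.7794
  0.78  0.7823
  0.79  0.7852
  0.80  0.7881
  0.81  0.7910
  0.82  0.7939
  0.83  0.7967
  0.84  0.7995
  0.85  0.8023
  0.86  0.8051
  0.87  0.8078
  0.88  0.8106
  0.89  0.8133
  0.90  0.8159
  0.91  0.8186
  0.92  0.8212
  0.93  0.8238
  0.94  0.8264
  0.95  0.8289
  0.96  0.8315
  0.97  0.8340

T = 2;  σ√T = 0.2121
ln(S/K) + (r + σ²/2)T = ln(260/240) + (0.059 + 0.15²/2)·2 = 0.0800 + 0.1405 = 0.2205
d₁ = 0.2205 / 0.2121 = 1.0396 ≈ 1.04
d₂ = d₁ − σ√T = 1.0396 − 0.2121 = 0.8275 ≈ 0.83
Risk-neutral Pr[S_T > K] = N(d₂) = N(0.83) = 0.7967

0.7967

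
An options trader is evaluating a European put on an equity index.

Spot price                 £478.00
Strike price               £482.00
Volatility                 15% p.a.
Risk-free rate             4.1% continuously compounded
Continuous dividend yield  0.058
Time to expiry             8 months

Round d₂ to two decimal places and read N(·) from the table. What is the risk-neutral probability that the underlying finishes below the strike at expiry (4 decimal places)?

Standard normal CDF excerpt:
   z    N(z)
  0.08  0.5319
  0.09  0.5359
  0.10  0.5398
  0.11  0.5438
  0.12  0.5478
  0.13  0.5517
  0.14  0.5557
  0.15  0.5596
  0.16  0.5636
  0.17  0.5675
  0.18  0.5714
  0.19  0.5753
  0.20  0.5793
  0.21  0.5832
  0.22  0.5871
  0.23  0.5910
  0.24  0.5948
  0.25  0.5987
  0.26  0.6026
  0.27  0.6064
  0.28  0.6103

σ√T = 0.15·√0.6667 = 0.1225
d₁ = [ln(478/482) + (0.041 − 0.058 + ½·0.15²)·0.6667] / (σ√T) = (-0.0083 − 0.0038) / 0.1225 = -0.0993 → -0.10
d₂ = -0.0993 − 0.1225 = -0.2218 → -0.22
Pr(exercise) under Q = N(−d₂) = N(0.22) = 0.5871

0.5871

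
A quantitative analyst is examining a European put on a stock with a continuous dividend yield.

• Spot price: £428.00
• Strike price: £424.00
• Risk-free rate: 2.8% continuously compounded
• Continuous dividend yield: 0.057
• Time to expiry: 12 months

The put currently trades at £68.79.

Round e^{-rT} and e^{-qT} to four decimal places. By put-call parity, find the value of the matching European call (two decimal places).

e^(−qT) = e^(−0.057·1) = 0.9446;  e^(−rT) = e^(−0.028·1) = 0.9724
Put-call parity: C − P = S·e^(−qT) − K·e^(−rT) = 428·0.9446 − 424·0.9724 = 404.2888 − 412.2976 = -8.0088
C = P + (C − P) = 68.79 + (-8.0088) = 60.7812

£60.78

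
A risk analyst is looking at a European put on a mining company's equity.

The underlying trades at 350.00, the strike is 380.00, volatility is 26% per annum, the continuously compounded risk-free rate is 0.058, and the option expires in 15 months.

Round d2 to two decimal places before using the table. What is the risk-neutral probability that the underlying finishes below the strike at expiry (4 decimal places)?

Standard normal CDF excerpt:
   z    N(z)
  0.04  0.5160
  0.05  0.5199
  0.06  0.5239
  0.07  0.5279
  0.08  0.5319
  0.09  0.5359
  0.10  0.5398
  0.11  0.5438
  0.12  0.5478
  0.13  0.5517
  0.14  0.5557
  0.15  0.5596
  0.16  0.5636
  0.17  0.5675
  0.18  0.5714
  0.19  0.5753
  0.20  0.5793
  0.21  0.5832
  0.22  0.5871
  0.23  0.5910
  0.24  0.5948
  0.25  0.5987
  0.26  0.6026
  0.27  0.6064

σ√T = 0.26 × 1.1180 = 0.2907
d₁ = [ln(350/380) + (0.058 + 0.26²/2)·1.25] / 0.2907 = [-0.0822 + 0.1148] / 0.2907 = 0.1118 → 0.11
d₂ = d₁ − σ√T = 0.1118 − 0.2907 = -0.1788 → -0.18
Pr(exercise) under Q = N(−d₂) = N(0.18) = 0.5714

0.5714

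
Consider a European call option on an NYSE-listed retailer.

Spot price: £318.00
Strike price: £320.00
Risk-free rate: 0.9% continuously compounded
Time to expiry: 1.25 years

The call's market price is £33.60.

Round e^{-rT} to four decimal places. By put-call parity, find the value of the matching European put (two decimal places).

exp(−rT) = exp(−0.009·1.25) = 0.9888
Put-call parity: C − P = S − K·e^(−rT) = 318 − 320·0.9888 = 318 − 316.4160 = 1.5840
P = C − (C − P) = 33.60 − (1.5840) = 32.0160

£32.02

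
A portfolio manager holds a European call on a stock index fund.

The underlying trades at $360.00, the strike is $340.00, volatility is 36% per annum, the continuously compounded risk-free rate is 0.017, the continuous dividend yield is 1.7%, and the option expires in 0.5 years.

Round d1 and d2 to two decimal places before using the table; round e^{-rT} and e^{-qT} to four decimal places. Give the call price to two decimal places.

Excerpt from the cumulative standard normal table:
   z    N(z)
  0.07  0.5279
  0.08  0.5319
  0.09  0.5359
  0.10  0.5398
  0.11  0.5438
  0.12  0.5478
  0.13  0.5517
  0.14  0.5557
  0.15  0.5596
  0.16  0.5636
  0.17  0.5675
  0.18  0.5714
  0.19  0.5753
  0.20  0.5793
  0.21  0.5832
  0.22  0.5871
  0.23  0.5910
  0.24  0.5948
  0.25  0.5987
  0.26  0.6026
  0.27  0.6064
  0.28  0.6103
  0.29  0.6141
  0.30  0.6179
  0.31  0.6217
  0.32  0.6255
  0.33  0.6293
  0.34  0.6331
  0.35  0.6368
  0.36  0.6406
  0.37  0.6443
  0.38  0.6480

$45.33

T = 0.5;  σ√T = 0.2546
d₁ = [ln(360/340) + (0.017 − 0.017 + 0.36²/2)·0.5] / 0.2546 = [0.0572 + 0.0324] / 0.2546 = 0.3518 ≈ 0.35
d₂ = d₁ − σ√T = 0.3518 − 0.2546 = 0.0973 ≈ 0.10
e^(−qT) = e^(−0.017·0.5) = 0.9915;  e^(−rT) = e^(−0.017·0.5) = 0.9915
N(d₁) = N(0.35) = 0.6368;  N(d₂) = N(0.10) = 0.5398
C = 360·0.9915·0.6368 − 340·0.9915·0.5398 = 227.2994 − 181.9720 = 45.3274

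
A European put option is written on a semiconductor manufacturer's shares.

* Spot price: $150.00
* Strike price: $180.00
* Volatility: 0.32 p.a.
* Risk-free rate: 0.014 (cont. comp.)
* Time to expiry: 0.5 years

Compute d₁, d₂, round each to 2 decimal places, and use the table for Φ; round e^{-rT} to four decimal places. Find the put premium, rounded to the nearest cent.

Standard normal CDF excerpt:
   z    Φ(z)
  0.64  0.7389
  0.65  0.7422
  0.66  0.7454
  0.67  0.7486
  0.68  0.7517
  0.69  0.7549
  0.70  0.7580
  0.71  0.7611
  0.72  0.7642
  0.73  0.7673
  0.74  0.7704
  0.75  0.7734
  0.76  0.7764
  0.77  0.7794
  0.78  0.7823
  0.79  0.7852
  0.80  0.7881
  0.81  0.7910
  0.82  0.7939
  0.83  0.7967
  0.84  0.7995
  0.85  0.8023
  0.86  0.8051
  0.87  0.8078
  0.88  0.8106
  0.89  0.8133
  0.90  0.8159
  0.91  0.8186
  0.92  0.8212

$33.56

T = 0.5;  σ√T = 0.2263
d₁ = [ln(150/180) + (0.014 + ½·0.32²)·0.5] / (σ√T) = (-0.1823 + 0.0326) / 0.2263 = -0.6617 → -0.66
d₂ = -0.6617 − 0.2263 = -0.8880 → -0.89
exp(−rT) = exp(−0.014·0.5) = 0.9930
P = 180·0.9930·N(0.89) − 150·N(0.66) = 180·0.9930·0.8133 − 150·0.7454 = 145.3692 − 111.8100 = 33.5592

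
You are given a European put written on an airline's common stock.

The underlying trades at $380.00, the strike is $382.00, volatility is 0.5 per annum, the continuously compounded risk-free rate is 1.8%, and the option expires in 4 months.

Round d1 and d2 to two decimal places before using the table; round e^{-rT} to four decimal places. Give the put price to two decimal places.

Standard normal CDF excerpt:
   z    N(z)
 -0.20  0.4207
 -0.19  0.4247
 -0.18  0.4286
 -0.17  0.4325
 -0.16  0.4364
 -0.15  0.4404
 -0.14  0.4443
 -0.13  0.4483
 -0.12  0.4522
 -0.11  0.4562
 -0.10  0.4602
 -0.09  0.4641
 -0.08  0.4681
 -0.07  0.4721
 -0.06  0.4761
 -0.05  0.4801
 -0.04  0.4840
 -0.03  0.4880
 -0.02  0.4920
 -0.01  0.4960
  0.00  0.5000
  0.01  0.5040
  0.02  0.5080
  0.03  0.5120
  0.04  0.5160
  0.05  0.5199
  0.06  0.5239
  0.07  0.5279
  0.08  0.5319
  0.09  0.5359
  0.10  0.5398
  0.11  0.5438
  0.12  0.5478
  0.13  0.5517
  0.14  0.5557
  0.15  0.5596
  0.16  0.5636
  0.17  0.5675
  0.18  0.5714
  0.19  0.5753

$43.65

T = 0.3333;  σ√T = 0.2887
d₁ = [ln(380/382) + (0.018 + 0.5²/2)·0.3333] / 0.2887 = [-0.0052 + 0.0477] / 0.2887 = 0.1469 ≈ 0.15
d₂ = d₁ − σ√T = 0.1469 − 0.2887 = -0.1417 ≈ -0.14
exp(−rT) = exp(−0.018·0.3333) = 0.9940
N(−d₂) = N(0.14) = 0.5557;  N(−d₁) = N(-0.15) = 0.4404
P = 382·0.9940·0.5557 − 380·0.4404 = 211.0037 − 167.3520 = 43.6517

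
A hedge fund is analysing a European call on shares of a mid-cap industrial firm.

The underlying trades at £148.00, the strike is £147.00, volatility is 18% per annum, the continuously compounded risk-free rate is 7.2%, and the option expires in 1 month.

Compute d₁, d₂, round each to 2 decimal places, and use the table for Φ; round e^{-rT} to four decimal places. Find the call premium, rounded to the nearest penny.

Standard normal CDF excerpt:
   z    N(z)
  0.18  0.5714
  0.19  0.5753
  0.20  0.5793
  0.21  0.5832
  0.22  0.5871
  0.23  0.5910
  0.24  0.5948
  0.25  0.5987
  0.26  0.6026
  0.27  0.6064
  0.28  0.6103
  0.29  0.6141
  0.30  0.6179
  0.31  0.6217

σ√T = 0.18·√0.08333 = 0.0520
d₁ = [ln(148/147) + (0.072 + 0.18²/2)·0.08333] / 0.0520 = [0.0068 + 0.0073] / 0.0520 = 0.2719 ≈ 0.27
d₂ = d₁ − σ√T = 0.2719 − 0.0520 = 0.2200 ≈ 0.22
exp(−rT) = exp(−0.072·0.08333) = 0.9940
C = 148·N(0.27) − 147·0.9940·N(0.22) = 148·0.6064 − 147·0.9940·0.5871 = 89.7472 − 85.7859 = 3.9613

£3.96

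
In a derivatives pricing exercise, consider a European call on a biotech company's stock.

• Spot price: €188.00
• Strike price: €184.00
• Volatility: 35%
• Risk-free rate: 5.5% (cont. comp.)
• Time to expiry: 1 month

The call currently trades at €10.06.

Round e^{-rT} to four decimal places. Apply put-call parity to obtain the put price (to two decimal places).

€5.21

e^(−rT) = e^(−0.055·0.08333) = 0.9954
Put-call parity: C − P = S − K·e^(−rT) = 188 − 184·0.9954 = 188 − 183.1536 = 4.8464
P = C − (C − P) = 10.06 − (4.8464) = 5.2136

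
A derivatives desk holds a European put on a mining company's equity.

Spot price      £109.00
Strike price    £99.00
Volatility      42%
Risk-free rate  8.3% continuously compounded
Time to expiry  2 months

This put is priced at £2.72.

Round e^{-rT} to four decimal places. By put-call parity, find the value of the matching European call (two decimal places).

£14.08

exp(−rT) = exp(−0.083·0.1667) = 0.9863
Put-call parity: C − P = S − K·e^(−rT) = 109 − 99·0.9863 = 109 − 97.6437 = 11.3563
C = P + (C − P) = 2.72 + (11.3563) = 14.0763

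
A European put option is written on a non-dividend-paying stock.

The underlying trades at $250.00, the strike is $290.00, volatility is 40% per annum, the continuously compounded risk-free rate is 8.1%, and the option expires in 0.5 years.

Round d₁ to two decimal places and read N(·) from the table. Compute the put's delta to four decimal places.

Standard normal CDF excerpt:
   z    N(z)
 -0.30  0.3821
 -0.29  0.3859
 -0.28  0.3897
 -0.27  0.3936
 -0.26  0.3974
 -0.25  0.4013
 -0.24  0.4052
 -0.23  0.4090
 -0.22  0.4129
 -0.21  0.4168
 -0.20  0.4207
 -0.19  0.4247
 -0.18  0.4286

-0.5948

σ√T = 0.4 × 0.7071 = 0.2828
d₁ = [ln(250/290) + (0.081 + 0.4²/2)·0.5] / 0.2828 = [-0.1484 + 0.0805] / 0.2828 = -0.2401 ≈ -0.24
N(d₁) = N(-0.24) = 0.4052
Δ_put = N(d₁) − 1 = 0.4052 − 1 = -0.5948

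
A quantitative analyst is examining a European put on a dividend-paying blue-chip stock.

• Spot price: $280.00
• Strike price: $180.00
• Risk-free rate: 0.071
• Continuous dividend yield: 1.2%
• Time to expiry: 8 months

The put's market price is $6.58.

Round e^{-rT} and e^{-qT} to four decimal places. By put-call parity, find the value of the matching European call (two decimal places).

$112.66

e^(−qT) = e^(−0.012·0.6667) = 0.9920;  e^(−rT) = e^(−0.071·0.6667) = 0.9538
Put-call parity: C − P = S·e^(−qT) − K·e^(−rT) = 280·0.9920 − 180·0.9538 = 277.7600 − 171.6840 = 106.0760
C = P + (C − P) = 6.58 + (106.0760) = 112.6560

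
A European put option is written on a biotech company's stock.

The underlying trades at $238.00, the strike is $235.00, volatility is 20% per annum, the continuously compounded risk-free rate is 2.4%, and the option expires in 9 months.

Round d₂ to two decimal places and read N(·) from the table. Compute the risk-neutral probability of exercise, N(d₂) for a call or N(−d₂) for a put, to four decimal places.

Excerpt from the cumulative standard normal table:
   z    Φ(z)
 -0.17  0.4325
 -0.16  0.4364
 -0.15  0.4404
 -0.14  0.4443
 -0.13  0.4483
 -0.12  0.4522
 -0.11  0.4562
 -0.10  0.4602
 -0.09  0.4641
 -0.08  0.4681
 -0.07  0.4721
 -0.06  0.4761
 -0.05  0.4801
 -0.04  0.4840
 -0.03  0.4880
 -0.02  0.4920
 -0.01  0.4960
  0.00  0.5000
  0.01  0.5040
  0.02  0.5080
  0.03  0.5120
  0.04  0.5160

σ√T = 0.2·√0.75 = 0.1732
d₁ = [ln(238/235) + (0.024 + ½·0.2²)·0.75] / (σ√T) = (0.0127 + 0.0330) / 0.1732 = 0.2638 which rounds to 0.26
d₂ = 0.2638 − 0.1732 = 0.0906 which rounds to 0.09
Risk-neutral Pr[S_T < K] = N(−d₂) = N(-0.09) = 0.4641

0.4641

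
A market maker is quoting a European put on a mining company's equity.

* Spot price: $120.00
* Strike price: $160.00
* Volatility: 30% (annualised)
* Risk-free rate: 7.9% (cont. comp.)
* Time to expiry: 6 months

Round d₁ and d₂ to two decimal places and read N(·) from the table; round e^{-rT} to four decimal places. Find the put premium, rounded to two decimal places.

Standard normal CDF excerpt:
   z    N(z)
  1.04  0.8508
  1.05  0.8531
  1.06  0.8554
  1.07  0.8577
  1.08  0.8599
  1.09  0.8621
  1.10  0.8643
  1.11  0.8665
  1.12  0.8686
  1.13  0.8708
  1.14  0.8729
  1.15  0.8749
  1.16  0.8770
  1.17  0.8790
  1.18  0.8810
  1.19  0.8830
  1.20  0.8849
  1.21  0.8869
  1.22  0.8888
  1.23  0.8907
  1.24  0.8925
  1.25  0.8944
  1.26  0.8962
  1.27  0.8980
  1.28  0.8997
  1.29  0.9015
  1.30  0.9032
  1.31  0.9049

$35.73

σ√T = 0.3·√0.5 = 0.2121
d₁ = [ln(120/160) + (0.079 + 0.3²/2)·0.5] / 0.2121 = [-0.2877 + 0.0620] / 0.2121 = -1.0639 which rounds to -1.06
d₂ = d₁ − σ√T = -1.0639 − 0.2121 = -1.2760 which rounds to -1.28
exp(−rT) = exp(−0.079·0.5) = 0.9613
P = 160·0.9613·N(1.28) − 120·N(1.06) = 160·0.9613·0.8997 − 120·0.8554 = 138.3811 − 102.6480 = 35.7331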